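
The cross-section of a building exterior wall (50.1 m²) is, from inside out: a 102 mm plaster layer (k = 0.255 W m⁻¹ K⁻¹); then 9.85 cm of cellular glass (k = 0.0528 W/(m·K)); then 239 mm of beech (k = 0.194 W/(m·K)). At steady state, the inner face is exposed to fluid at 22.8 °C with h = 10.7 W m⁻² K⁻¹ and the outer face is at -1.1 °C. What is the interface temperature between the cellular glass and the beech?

T = 7.10 °C

Treat each layer as a resistance in series:
  R_conv,in = 1/(hA) = 1/(10.7·50.1) = 0.001865 K/W
  R_plaster = L/(kA) = 0.102/(0.255·50.1) = 0.007984 K/W
  R_cellular glass = L/(kA) = 0.0985/(0.0528·50.1) = 0.03724 K/W
  R_beech = L/(kA) = 0.239/(0.194·50.1) = 0.02459 K/W
ΣR = 0.001865 + 0.007984 + 0.03724 + 0.02459 = 0.07168 K/W
Q = ΔT/ΣR = (22.8 °C − -1.1 °C)/0.07168 = 333.4 W
From the inner boundary to the cellular glass/beech interface, ΣR_partial = 0.04709 K/W.
T_interface = T_in − Q·ΣR_partial = 22.8 °C − (333.4)(0.04709) = 7.10 °C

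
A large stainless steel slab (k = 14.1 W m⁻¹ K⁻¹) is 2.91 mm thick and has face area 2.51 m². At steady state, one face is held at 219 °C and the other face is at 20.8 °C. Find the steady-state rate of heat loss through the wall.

Q = kA·ΔT/L = 14.1 × 2.51 × |219 °C − 20.8 °C| / 0.00291 = 2.41×10^6 W

Q = 2410 kW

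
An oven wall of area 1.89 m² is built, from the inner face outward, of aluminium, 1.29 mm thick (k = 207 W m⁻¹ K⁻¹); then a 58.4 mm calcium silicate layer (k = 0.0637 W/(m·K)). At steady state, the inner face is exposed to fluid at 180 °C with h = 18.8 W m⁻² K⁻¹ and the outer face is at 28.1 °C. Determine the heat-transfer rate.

Q = 296 W

Treat each layer as a resistance in series:
  R_conv,in = 1/(hA) = 1/(18.8·1.89) = 0.02814 K/W
  R_aluminium = L/(kA) = 0.00129/(207·1.89) = 3.297×10^-6 K/W
  R_calcium silicate = L/(kA) = 0.0584/(0.0637·1.89) = 0.4851 K/W
ΣR = 0.02814 + 3.297×10^-6 + 0.4851 = 0.5132 K/W
Q = ΔT/ΣR = (180 °C − 28.1 °C)/0.5132 = 296 W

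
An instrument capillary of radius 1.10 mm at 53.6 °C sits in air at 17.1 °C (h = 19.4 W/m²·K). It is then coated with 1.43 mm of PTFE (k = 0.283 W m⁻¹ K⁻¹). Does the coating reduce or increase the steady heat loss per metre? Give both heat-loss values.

increases: 4.89 → 9.84 W/m

Critical radius for a cylinder: r_cr = k/h = 0.0146 m = 1.46 cm.
Outer radius after coating: r₂ = 0.00110 + 0.00143 = 0.00253 m.
Since r₁ < r_cr and r₂ ≤ r_cr, the coating moves toward the maximum at r_cr — heat loss rises.
Bare: R = 1/(2πr₁h) = 7.458 m·K/W; Q = 36.5/7.458 = 4.89 W/m.
Coated: R = R_cond + R_conv = 3.711 m·K/W; Q = 36.5/3.711 = 9.84 W/m.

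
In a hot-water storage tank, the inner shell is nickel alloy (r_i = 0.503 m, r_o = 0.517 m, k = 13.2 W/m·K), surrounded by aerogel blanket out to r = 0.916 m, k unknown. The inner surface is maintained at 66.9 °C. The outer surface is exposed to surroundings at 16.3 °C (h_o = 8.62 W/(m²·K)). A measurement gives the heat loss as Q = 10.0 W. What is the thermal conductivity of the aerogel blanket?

k = 0.0133 W/m·K

ΣR = ΔT/Q = |66.9 − 16.3|/10.0 = 5.060 K/W
Known resistances:
  R_nickel alloy = (1/0.503 − 1/0.517)/(4πk) = 0.05384/(4π·13.2) = 3.246×10^-4 K/W
  R_conv,out = 1/(4πr²h) = 1/(4π·0.916²·8.62) = 0.01100 K/W
R_aerogel blanket = ΣR − ΣR_known = 5.060 − 0.01132 = 5.049 K/W
(1/r₁−1/r₂)/(4πk) = 5.049 ⇒ k = 0.8425/(4π·5.049) = 0.0133 W/m·K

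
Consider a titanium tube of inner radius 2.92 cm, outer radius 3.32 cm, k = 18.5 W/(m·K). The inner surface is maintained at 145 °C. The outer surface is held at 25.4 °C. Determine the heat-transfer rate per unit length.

Q' = 2πk·ΔT/ln(r₂/r₁) = 2π × 18.5 × 119.6 / ln(0.0332/0.0292) = 1.08×10^5 W/m

Q' = 1.08×10^5 W/m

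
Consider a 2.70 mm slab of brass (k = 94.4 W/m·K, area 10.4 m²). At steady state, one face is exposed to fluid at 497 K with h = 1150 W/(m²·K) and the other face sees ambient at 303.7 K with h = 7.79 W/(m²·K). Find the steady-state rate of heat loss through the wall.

Q = 15.6 kW

Series thermal resistances, inner to outer:
  R_conv,in = 1/(hA) = 1/(1150·10.4) = 8.361×10^-5 K/W
  R_brass = L/(kA) = 0.00270/(94.4·10.4) = 2.750×10^-6 K/W
  R_conv,out = 1/(hA) = 1/(7.79·10.4) = 0.01234 K/W
ΣR = 8.361×10^-5 + 2.750×10^-6 + 0.01234 = 0.01243 K/W
Q = ΔT/ΣR = (497 K − 303.7 K)/0.01243 = 15600 W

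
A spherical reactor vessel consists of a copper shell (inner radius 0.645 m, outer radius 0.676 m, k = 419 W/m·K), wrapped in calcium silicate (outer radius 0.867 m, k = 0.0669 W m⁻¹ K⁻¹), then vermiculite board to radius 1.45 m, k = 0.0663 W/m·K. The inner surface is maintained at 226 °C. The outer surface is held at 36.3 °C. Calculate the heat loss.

Q = 201 W

Resistance network (inner→outer):
  R_copper = (1/0.645 − 1/0.676)/(4πk) = 0.07110/(4π·419) = 1.350×10^-5 K/W
  R_calcium silicate = (1/0.676 − 1/0.867)/(4πk) = 0.3259/(4π·0.0669) = 0.3876 K/W
  R_vermiculite board = (1/0.867 − 1/1.45)/(4πk) = 0.4637/(4π·0.0663) = 0.5566 K/W
ΣR = 1.350×10^-5 + 0.3876 + 0.5566 = 0.9442 K/W
Q = ΔT/ΣR = (226 °C − 36.3 °C)/0.9442 = 201 W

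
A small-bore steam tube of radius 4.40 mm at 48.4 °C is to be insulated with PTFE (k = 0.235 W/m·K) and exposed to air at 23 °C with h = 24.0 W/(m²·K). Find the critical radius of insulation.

r_cr = 0.979 cm

For a cylinder, r_cr = k_ins/h = 0.235/24.0 = 0.00979 m = 0.979 cm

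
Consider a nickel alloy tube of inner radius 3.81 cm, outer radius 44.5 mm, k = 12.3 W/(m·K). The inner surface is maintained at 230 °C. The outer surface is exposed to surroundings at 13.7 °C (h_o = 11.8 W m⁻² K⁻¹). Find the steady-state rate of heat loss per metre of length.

Resistance network (inner→outer):
  R'_nickel alloy = ln(0.0445/0.0381)/(2πk) = 0.1553/(2π·12.3) = 0.002009 m·K/W
  R'_conv,out = 1/(2πr h) = 1/(2π·0.0445·11.8) = 0.3031 m·K/W
ΣR = 0.002009 + 0.3031 = 0.3051 m·K/W
Q' = ΔT/ΣR = (230 °C − 13.7 °C)/0.3051 = 709 W/m

Q' = 709 W/m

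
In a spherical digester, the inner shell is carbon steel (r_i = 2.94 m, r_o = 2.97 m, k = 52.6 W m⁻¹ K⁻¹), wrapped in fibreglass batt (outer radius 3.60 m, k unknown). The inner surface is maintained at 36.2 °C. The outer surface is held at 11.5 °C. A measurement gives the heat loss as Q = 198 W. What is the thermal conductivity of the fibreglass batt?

ΣR = ΔT/Q = |36.2 − 11.5|/198 = 0.1247 K/W
Known resistances:
  R_carbon steel = (1/2.94 − 1/2.97)/(4πk) = 0.003436/(4π·52.6) = 5.198×10^-6 K/W
R_fibreglass batt = ΣR − ΣR_known = 0.1247 − 5.198×10^-6 = 0.1247 K/W
(1/r₁−1/r₂)/(4πk) = 0.1247 ⇒ k = 0.05892/(4π·0.1247) = 0.0376 W/m·K

k = 0.0376 W/m·K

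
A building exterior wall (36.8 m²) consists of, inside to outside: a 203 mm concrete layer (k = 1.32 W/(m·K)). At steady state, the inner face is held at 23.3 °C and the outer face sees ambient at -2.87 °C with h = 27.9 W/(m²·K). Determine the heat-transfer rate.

Resistance network (inner→outer):
  R_concrete = L/(kA) = 0.203/(1.32·36.8) = 0.004179 K/W
  R_conv,out = 1/(hA) = 1/(27.9·36.8) = 9.740×10^-4 K/W
ΣR = 0.004179 + 9.740×10^-4 = 0.005153 K/W
Q = ΔT/ΣR = (23.3 °C − -2.87 °C)/0.005153 = 5080 W

Q = 5080 W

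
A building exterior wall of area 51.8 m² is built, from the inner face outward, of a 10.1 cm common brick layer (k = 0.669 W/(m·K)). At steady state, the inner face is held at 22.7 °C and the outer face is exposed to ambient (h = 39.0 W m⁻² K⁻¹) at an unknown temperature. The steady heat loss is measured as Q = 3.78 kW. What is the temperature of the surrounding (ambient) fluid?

T_out = 9.81 °C

Series resistances:
  R_common brick = L/(kA) = 0.101/(0.669·51.8) = 0.002915 K/W
  R_conv,out = 1/(hA) = 1/(39.0·51.8) = 4.950×10^-4 K/W
ΣR = 0.003410 K/W
ΔT = Q·ΣR = 3780 × 0.003410 = 12.89 K
Heat flows outward, so T_out = T_in − ΔT = 22.7 − 12.89 = 9.81 °C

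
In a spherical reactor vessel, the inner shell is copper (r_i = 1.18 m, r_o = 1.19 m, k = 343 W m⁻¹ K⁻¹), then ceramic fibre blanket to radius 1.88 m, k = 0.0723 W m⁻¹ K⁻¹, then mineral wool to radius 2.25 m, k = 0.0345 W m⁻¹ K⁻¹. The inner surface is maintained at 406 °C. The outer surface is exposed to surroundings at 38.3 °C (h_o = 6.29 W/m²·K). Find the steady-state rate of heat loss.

Treat each layer as a resistance in series:
  R_copper = (1/1.18 − 1/1.19)/(4πk) = 0.007121/(4π·343) = 1.652×10^-6 K/W
  R_ceramic fibre blanket = (1/1.19 − 1/1.88)/(4πk) = 0.3084/(4π·0.0723) = 0.3395 K/W
  R_mineral wool = (1/1.88 − 1/2.25)/(4πk) = 0.08747/(4π·0.0345) = 0.2018 K/W
  R_conv,out = 1/(4πr²h) = 1/(4π·2.25²·6.29) = 0.002499 K/W
ΣR = 1.652×10^-6 + 0.3395 + 0.2018 + 0.002499 = 0.5438 K/W
Q = ΔT/ΣR = (406 °C − 38.3 °C)/0.5438 = 676 W

Q = 676 W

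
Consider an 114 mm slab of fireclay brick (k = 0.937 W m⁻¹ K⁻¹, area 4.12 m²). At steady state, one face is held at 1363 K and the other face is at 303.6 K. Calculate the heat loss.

Q = 35.9 kW

Q = kA·ΔT/L = 0.937 × 4.12 × |1363 K − 303.6 K| / 0.114 = 35900 W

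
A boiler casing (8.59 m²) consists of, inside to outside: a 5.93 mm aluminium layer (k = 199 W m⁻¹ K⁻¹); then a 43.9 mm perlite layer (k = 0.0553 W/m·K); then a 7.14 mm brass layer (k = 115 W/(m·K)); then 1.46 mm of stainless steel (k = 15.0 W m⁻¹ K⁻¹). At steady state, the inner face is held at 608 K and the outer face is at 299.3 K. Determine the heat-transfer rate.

Q = 3.34 kW

Resistance network (inner→outer):
  R_aluminium = L/(kA) = 0.00593/(199·8.59) = 3.469×10^-6 K/W
  R_perlite = L/(kA) = 0.0439/(0.0553·8.59) = 0.09242 K/W
  R_brass = L/(kA) = 0.00714/(115·8.59) = 7.228×10^-6 K/W
  R_stainless steel = L/(kA) = 0.00146/(15.0·8.59) = 1.133×10^-5 K/W
ΣR = 3.469×10^-6 + 0.09242 + 7.228×10^-6 + 1.133×10^-5 = 0.09244 K/W
Q = ΔT/ΣR = (608 K − 299.3 K)/0.09244 = 3340 W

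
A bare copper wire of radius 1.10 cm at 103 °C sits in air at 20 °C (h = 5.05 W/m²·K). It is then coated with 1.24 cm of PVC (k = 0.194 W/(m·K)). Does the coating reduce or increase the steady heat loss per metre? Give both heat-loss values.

Critical radius for a cylinder: r_cr = k/h = 0.0384 m = 3.84 cm.
Outer radius after coating: r₂ = 0.0110 + 0.0124 = 0.0234 m.
Since r₁ < r_cr and r₂ ≤ r_cr, the coating moves toward the maximum at r_cr — heat loss rises.
Bare: R = 1/(2πr₁h) = 2.865 m·K/W; Q = 83/2.865 = 29.0 W/m.
Coated: R = R_cond + R_conv = 1.966 m·K/W; Q = 83/1.966 = 42.2 W/m.

increases: 29.0 → 42.2 W/m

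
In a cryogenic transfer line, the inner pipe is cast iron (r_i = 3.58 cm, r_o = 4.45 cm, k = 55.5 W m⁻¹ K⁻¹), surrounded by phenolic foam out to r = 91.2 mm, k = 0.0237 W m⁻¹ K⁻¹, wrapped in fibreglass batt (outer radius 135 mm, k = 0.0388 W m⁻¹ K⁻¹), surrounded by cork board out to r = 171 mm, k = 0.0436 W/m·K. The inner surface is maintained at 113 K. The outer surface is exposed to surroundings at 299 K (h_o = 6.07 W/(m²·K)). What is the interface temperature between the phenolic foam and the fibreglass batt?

T = 233.4 K

Series thermal resistances, inner to outer:
  R'_cast iron = ln(0.0445/0.0358)/(2πk) = 0.2175/(2π·55.5) = 6.238×10^-4 m·K/W
  R'_phenolic foam = ln(0.0912/0.0445)/(2πk) = 0.7176/(2π·0.0237) = 4.819 m·K/W
  R'_fibreglass batt = ln(0.135/0.0912)/(2πk) = 0.3922/(2π·0.0388) = 1.609 m·K/W
  R'_cork board = ln(0.171/0.135)/(2πk) = 0.2364/(2π·0.0436) = 0.8629 m·K/W
  R'_conv,out = 1/(2πr h) = 1/(2π·0.171·6.07) = 0.1533 m·K/W
ΣR = 6.238×10^-4 + 4.819 + 1.609 + 0.8629 + 0.1533 = 7.445 m·K/W
Q' = ΔT/ΣR = (113 K − 299 K)/7.445 = -24.98 W/m
From the inner boundary to the phenolic foam/fibreglass batt interface, ΣR_partial = 4.820 m·K/W.
T_interface = T_in − Q'·ΣR_partial = 113 K − (-24.98)(4.820) = 233.4 K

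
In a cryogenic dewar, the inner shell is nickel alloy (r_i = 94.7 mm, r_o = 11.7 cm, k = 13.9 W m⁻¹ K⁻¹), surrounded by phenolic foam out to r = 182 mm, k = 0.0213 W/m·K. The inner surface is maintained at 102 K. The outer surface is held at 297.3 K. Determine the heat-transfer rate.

Q = 17.1 W

Series thermal resistances, inner to outer:
  R_nickel alloy = (1/0.0947 − 1/0.117)/(4πk) = 2.013/(4π·13.9) = 0.01152 K/W
  R_phenolic foam = (1/0.117 − 1/0.182)/(4πk) = 3.053/(4π·0.0213) = 11.40 K/W
ΣR = 0.01152 + 11.40 = 11.41 K/W
Q = ΔT/ΣR = (102 K − 297.3 K)/11.41 = -17.1 W
(Negative Q ⇒ heat flows inward; heat gain = 17.1 W.)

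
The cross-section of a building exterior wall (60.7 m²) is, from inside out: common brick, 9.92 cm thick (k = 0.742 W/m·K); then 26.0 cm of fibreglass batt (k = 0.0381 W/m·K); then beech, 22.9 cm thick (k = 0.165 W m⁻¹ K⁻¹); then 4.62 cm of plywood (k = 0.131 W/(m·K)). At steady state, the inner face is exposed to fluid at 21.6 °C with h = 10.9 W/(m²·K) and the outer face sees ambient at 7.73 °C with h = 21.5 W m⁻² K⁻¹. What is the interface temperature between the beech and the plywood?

Treat each layer as a resistance in series:
  R_conv,in = 1/(hA) = 1/(10.9·60.7) = 0.001511 K/W
  R_common brick = L/(kA) = 0.0992/(0.742·60.7) = 0.002203 K/W
  R_fibreglass batt = L/(kA) = 0.260/(0.0381·60.7) = 0.1124 K/W
  R_beech = L/(kA) = 0.229/(0.165·60.7) = 0.02286 K/W
  R_plywood = L/(kA) = 0.0462/(0.131·60.7) = 0.005810 K/W
  R_conv,out = 1/(hA) = 1/(21.5·60.7) = 7.663×10^-4 K/W
ΣR = 0.001511 + 0.002203 + 0.1124 + 0.02286 + 0.005810 + 7.663×10^-4 = 0.1456 K/W
Q = ΔT/ΣR = (21.6 °C − 7.73 °C)/0.1456 = 95.26 W
From the inner boundary to the beech/plywood interface, ΣR_partial = 0.1390 K/W.
T_interface = T_in − Q·ΣR_partial = 21.6 °C − (95.26)(0.1390) = 8.36 °C

T = 8.36 °C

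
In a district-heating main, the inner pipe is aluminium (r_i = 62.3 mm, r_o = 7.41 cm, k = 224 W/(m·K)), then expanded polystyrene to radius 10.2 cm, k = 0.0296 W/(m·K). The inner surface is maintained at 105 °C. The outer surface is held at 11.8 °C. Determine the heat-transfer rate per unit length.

Series thermal resistances, inner to outer:
  R'_aluminium = ln(0.0741/0.0623)/(2πk) = 0.1735/(2π·224) = 1.232×10^-4 m·K/W
  R'_expanded polystyrene = ln(0.102/0.0741)/(2πk) = 0.3196/(2π·0.0296) = 1.718 m·K/W
ΣR = 1.232×10^-4 + 1.718 = 1.718 m·K/W
Q' = ΔT/ΣR = (105 °C − 11.8 °C)/1.718 = 54.2 W/m

Q' = 54.2 W/m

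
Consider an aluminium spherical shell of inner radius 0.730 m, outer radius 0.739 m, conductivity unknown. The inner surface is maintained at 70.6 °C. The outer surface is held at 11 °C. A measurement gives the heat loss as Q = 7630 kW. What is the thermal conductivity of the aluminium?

k = 170 W/m·K

ΣR = ΔT/Q = |70.6 − 11|/7.63×10^6 = 7.811×10^-6 K/W
(1/r₁−1/r₂)/(4πk) = 7.811×10^-6 ⇒ k = 0.01668/(4π·7.811×10^-6) = 170 W/m·K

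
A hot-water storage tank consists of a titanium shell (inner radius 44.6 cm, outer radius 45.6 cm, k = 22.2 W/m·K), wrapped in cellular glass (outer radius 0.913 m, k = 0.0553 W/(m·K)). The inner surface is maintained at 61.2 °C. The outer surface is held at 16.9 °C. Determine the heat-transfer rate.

Resistance network (inner→outer):
  R_titanium = (1/0.446 − 1/0.456)/(4πk) = 0.04917/(4π·22.2) = 1.763×10^-4 K/W
  R_cellular glass = (1/0.456 − 1/0.913)/(4πk) = 1.098/(4π·0.0553) = 1.580 K/W
ΣR = 1.763×10^-4 + 1.580 = 1.580 K/W
Q = ΔT/ΣR = (61.2 °C − 16.9 °C)/1.580 = 28.0 W

Q = 28.0 W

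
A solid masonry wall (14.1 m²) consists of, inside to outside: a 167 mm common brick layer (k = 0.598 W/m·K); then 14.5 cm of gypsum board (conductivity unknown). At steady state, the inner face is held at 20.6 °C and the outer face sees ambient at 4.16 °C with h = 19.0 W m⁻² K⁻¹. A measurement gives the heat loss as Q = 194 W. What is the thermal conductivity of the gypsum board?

k = 0.168 W/m·K

ΣR = ΔT/Q = |20.6 − 4.16|/194 = 0.08474 K/W
Known resistances:
  R_common brick = L/(kA) = 0.167/(0.598·14.1) = 0.01981 K/W
  R_conv,out = 1/(hA) = 1/(19.0·14.1) = 0.003733 K/W
R_gypsum board = ΣR − ΣR_known = 0.08474 − 0.02354 = 0.06120 K/W
L/(kA) = 0.06120 ⇒ k = 0.145/(0.06120·14.1) = 0.168 W/m·K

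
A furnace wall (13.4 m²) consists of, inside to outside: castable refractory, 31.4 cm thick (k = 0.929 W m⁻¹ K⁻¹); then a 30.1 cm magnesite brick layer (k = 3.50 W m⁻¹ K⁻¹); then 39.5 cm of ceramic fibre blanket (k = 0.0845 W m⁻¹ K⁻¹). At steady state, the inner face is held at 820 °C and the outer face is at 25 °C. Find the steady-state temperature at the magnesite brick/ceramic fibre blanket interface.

T = 754 °C

Treat each layer as a resistance in series:
  R_castable refractory = L/(kA) = 0.314/(0.929·13.4) = 0.02522 K/W
  R_magnesite brick = L/(kA) = 0.301/(3.50·13.4) = 0.006418 K/W
  R_ceramic fibre blanket = L/(kA) = 0.395/(0.0845·13.4) = 0.3488 K/W
ΣR = 0.02522 + 0.006418 + 0.3488 = 0.3804 K/W
Q = ΔT/ΣR = (820 °C − 25 °C)/0.3804 = 2090 W
From the inner boundary to the magnesite brick/ceramic fibre blanket interface, ΣR_partial = 0.03164 K/W.
T_interface = T_in − Q·ΣR_partial = 820 °C − (2090)(0.03164) = 754 °C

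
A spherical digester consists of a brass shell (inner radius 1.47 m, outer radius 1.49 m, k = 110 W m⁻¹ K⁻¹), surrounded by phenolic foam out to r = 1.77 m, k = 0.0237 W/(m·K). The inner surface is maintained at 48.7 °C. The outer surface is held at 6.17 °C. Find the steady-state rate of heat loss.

Q = 119 W

Resistance network (inner→outer):
  R_brass = (1/1.47 − 1/1.49)/(4πk) = 0.009131/(4π·110) = 6.606×10^-6 K/W
  R_phenolic foam = (1/1.49 − 1/1.77)/(4πk) = 0.1062/(4π·0.0237) = 0.3565 K/W
ΣR = 6.606×10^-6 + 0.3565 = 0.3565 K/W
Q = ΔT/ΣR = (48.7 °C − 6.17 °C)/0.3565 = 119 W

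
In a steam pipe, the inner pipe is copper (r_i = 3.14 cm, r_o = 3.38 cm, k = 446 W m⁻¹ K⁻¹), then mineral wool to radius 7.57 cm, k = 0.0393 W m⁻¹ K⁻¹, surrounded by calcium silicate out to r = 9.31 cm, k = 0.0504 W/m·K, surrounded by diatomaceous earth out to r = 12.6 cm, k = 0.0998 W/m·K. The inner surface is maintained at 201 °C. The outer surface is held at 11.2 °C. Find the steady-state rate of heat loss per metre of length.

Q' = 43.1 W/m

Series thermal resistances, inner to outer:
  R'_copper = ln(0.0338/0.0314)/(2πk) = 0.07365/(2π·446) = 2.628×10^-5 m·K/W
  R'_mineral wool = ln(0.0757/0.0338)/(2πk) = 0.8063/(2π·0.0393) = 3.265 m·K/W
  R'_calcium silicate = ln(0.0931/0.0757)/(2πk) = 0.2069/(2π·0.0504) = 0.6533 m·K/W
  R'_diatomaceous earth = ln(0.126/0.0931)/(2πk) = 0.3026/(2π·0.0998) = 0.4826 m·K/W
ΣR = 2.628×10^-5 + 3.265 + 0.6533 + 0.4826 = 4.401 m·K/W
Q' = ΔT/ΣR = (201 °C − 11.2 °C)/4.401 = 43.1 W/m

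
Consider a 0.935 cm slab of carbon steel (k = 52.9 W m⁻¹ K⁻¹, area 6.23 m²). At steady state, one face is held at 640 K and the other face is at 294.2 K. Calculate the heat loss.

Q = 12200 kW

Q = kA·ΔT/L = 52.9 × 6.23 × |640 K − 294.2 K| / 0.00935 = 1.22×10^7 W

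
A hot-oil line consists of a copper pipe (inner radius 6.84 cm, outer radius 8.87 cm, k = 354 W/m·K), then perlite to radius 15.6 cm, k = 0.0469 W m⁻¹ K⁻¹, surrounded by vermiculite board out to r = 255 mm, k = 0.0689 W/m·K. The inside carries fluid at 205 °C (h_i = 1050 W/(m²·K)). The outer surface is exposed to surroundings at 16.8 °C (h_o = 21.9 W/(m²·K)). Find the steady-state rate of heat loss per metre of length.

Q' = 61.1 W/m

Series thermal resistances, inner to outer:
  R'_conv,in = 1/(2πr h) = 1/(2π·0.0684·1050) = 0.002216 m·K/W
  R'_copper = ln(0.0887/0.0684)/(2πk) = 0.2599/(2π·354) = 1.168×10^-4 m·K/W
  R'_perlite = ln(0.156/0.0887)/(2πk) = 0.5646/(2π·0.0469) = 1.916 m·K/W
  R'_vermiculite board = ln(0.255/0.156)/(2πk) = 0.4914/(2π·0.0689) = 1.135 m·K/W
  R'_conv,out = 1/(2πr h) = 1/(2π·0.255·21.9) = 0.02850 m·K/W
ΣR = 0.002216 + 1.168×10^-4 + 1.916 + 1.135 + 0.02850 = 3.082 m·K/W
Q' = ΔT/ΣR = (205 °C − 16.8 °C)/3.082 = 61.1 W/m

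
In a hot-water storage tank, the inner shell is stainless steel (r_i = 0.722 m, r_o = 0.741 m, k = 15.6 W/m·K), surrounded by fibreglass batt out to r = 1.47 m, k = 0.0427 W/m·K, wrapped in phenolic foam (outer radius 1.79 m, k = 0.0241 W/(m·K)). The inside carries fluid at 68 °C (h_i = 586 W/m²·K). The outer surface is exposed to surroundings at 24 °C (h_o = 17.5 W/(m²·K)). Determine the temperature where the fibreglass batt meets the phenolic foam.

T = 34.7 °C

Treat each layer as a resistance in series:
  R_conv,in = 1/(4πr²h) = 1/(4π·0.722²·586) = 2.605×10^-4 K/W
  R_stainless steel = (1/0.722 − 1/0.741)/(4πk) = 0.03551/(4π·15.6) = 1.812×10^-4 K/W
  R_fibreglass batt = (1/0.741 − 1/1.47)/(4πk) = 0.6693/(4π·0.0427) = 1.247 K/W
  R_phenolic foam = (1/1.47 − 1/1.79)/(4πk) = 0.1216/(4π·0.0241) = 0.4016 K/W
  R_conv,out = 1/(4πr²h) = 1/(4π·1.79²·17.5) = 0.001419 K/W
ΣR = 2.605×10^-4 + 1.812×10^-4 + 1.247 + 0.4016 + 0.001419 = 1.650 K/W
Q = ΔT/ΣR = (68 °C − 24 °C)/1.650 = 26.67 W
From the inner boundary to the fibreglass batt/phenolic foam interface, ΣR_partial = 1.247 K/W.
T_interface = T_in − Q·ΣR_partial = 68 °C − (26.67)(1.247) = 34.7 °C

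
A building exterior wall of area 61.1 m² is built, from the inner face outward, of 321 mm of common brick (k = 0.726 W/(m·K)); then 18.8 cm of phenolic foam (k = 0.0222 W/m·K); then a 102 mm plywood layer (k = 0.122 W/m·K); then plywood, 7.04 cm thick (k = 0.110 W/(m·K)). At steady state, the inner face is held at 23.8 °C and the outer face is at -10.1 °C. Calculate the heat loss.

Treat each layer as a resistance in series:
  R_common brick = L/(kA) = 0.321/(0.726·61.1) = 0.007236 K/W
  R_phenolic foam = L/(kA) = 0.188/(0.0222·61.1) = 0.1386 K/W
  R_plywood = L/(kA) = 0.102/(0.122·61.1) = 0.01368 K/W
  R_plywood = L/(kA) = 0.0704/(0.110·61.1) = 0.01047 K/W
ΣR = 0.007236 + 0.1386 + 0.01368 + 0.01047 = 0.1700 K/W
Q = ΔT/ΣR = (23.8 °C − -10.1 °C)/0.1700 = 199 W

Q = 199 W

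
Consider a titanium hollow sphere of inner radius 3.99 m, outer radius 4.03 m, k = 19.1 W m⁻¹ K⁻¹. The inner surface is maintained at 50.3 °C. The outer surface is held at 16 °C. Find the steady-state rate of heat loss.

Q = 4πk·ΔT/(1/r₁ − 1/r₂) = 4π × 19.1 × 34.3 / (1/3.99 − 1/4.03) = 3.31×10^6 W

Q = 3310 kW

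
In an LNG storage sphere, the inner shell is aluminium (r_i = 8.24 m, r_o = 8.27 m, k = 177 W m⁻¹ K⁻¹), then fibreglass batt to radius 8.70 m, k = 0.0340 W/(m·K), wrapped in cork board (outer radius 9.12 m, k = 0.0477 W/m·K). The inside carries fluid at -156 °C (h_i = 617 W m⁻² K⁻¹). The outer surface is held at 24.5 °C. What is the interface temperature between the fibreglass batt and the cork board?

Treat each layer as a resistance in series:
  R_conv,in = 1/(4πr²h) = 1/(4π·8.24²·617) = 1.900×10^-6 K/W
  R_aluminium = (1/8.24 − 1/8.27)/(4πk) = 4.402×10^-4/(4π·177) = 1.979×10^-7 K/W
  R_fibreglass batt = (1/8.27 − 1/8.70)/(4πk) = 0.005976/(4π·0.0340) = 0.01399 K/W
  R_cork board = (1/8.70 − 1/9.12)/(4πk) = 0.005293/(4π·0.0477) = 0.008831 K/W
ΣR = 1.900×10^-6 + 1.979×10^-7 + 0.01399 + 0.008831 = 0.02282 K/W
Q = ΔT/ΣR = (-156 °C − 24.5 °C)/0.02282 = -7910 W
From the inner boundary to the fibreglass batt/cork board interface, ΣR_partial = 0.01399 K/W.
T_interface = T_in − Q·ΣR_partial = -156 °C − (-7910)(0.01399) = -45.3 °C

T = -45.3 °C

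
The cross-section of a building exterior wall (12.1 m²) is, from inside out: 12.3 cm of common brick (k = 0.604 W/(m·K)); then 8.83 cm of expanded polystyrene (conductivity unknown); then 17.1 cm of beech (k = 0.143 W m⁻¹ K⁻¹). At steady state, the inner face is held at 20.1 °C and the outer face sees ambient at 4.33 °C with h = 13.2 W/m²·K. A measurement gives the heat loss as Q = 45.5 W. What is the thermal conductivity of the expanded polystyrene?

ΣR = ΔT/Q = |20.1 − 4.33|/45.5 = 0.3466 K/W
Known resistances:
  R_common brick = L/(kA) = 0.123/(0.604·12.1) = 0.01683 K/W
  R_beech = L/(kA) = 0.171/(0.143·12.1) = 0.09883 K/W
  R_conv,out = 1/(hA) = 1/(13.2·12.1) = 0.006261 K/W
R_expanded polystyrene = ΣR − ΣR_known = 0.3466 − 0.1219 = 0.2247 K/W
L/(kA) = 0.2247 ⇒ k = 0.0883/(0.2247·12.1) = 0.0325 W/m·K

k = 0.0325 W/m·K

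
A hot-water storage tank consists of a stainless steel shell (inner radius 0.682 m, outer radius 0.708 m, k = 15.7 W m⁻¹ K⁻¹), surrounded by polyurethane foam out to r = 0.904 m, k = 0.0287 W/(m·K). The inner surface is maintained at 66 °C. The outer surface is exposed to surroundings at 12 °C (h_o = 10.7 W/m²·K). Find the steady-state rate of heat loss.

Treat each layer as a resistance in series:
  R_stainless steel = (1/0.682 − 1/0.708)/(4πk) = 0.05385/(4π·15.7) = 2.729×10^-4 K/W
  R_polyurethane foam = (1/0.708 − 1/0.904)/(4πk) = 0.3062/(4π·0.0287) = 0.8491 K/W
  R_conv,out = 1/(4πr²h) = 1/(4π·0.904²·10.7) = 0.009101 K/W
ΣR = 2.729×10^-4 + 0.8491 + 0.009101 = 0.8585 K/W
Q = ΔT/ΣR = (66 °C − 12 °C)/0.8585 = 62.9 W

Q = 62.9 W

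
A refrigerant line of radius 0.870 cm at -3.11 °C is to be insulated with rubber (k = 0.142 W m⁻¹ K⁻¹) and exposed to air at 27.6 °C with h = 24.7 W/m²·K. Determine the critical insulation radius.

r_cr = 0.575 cm

For a cylinder, r_cr = k_ins/h = 0.142/24.7 = 0.00575 m = 0.575 cm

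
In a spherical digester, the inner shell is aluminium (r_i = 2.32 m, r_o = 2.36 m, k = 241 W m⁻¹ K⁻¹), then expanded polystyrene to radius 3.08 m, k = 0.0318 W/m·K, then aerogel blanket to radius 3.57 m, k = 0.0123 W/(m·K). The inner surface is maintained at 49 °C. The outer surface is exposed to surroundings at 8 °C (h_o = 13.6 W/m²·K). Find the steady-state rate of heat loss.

Q = 76.4 W

Resistance network (inner→outer):
  R_aluminium = (1/2.32 − 1/2.36)/(4πk) = 0.007306/(4π·241) = 2.412×10^-6 K/W
  R_expanded polystyrene = (1/2.36 − 1/3.08)/(4πk) = 0.09905/(4π·0.0318) = 0.2479 K/W
  R_aerogel blanket = (1/3.08 − 1/3.57)/(4πk) = 0.04456/(4π·0.0123) = 0.2883 K/W
  R_conv,out = 1/(4πr²h) = 1/(4π·3.57²·13.6) = 4.591×10^-4 K/W
ΣR = 2.412×10^-6 + 0.2479 + 0.2883 + 4.591×10^-4 = 0.5367 K/W
Q = ΔT/ΣR = (49 °C − 8 °C)/0.5367 = 76.4 W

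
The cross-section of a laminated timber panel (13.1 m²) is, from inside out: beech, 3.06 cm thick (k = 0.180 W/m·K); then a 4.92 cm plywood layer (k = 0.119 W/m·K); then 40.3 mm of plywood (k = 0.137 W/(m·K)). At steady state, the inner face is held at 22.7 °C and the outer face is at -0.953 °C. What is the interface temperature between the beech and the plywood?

T = 18.1 °C

Series thermal resistances, inner to outer:
  R_beech = L/(kA) = 0.0306/(0.180·13.1) = 0.01298 K/W
  R_plywood = L/(kA) = 0.0492/(0.119·13.1) = 0.03156 K/W
  R_plywood = L/(kA) = 0.0403/(0.137·13.1) = 0.02246 K/W
ΣR = 0.01298 + 0.03156 + 0.02246 = 0.06700 K/W
Q = ΔT/ΣR = (22.7 °C − -0.953 °C)/0.06700 = 353.0 W
From the inner boundary to the beech/plywood interface, ΣR_partial = 0.01298 K/W.
T_interface = T_in − Q·ΣR_partial = 22.7 °C − (353.0)(0.01298) = 18.1 °C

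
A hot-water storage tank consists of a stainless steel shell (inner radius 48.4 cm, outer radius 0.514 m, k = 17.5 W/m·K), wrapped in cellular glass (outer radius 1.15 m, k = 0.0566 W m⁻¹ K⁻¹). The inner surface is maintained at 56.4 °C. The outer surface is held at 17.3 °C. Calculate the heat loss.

Q = 25.8 W

Treat each layer as a resistance in series:
  R_stainless steel = (1/0.484 − 1/0.514)/(4πk) = 0.1206/(4π·17.5) = 5.484×10^-4 K/W
  R_cellular glass = (1/0.514 − 1/1.15)/(4πk) = 1.076/(4π·0.0566) = 1.513 K/W
ΣR = 5.484×10^-4 + 1.513 = 1.514 K/W
Q = ΔT/ΣR = (56.4 °C − 17.3 °C)/1.514 = 25.8 W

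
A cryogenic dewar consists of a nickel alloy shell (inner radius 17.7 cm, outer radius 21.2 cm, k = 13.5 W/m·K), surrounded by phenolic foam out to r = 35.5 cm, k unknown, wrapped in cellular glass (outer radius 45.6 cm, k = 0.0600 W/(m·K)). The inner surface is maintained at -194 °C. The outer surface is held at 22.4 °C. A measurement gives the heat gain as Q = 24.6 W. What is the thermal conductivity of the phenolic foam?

ΣR = ΔT/Q = |-194 − 22.4|/24.6 = 8.797 K/W
Known resistances:
  R_nickel alloy = (1/0.177 − 1/0.212)/(4πk) = 0.9327/(4π·13.5) = 0.005498 K/W
  R_cellular glass = (1/0.355 − 1/0.456)/(4πk) = 0.6239/(4π·0.0600) = 0.8275 K/W
R_phenolic foam = ΣR − ΣR_known = 8.797 − 0.8330 = 7.964 K/W
(1/r₁−1/r₂)/(4πk) = 7.964 ⇒ k = 1.900/(4π·7.964) = 0.0190 W/m·K

k = 0.0190 W/m·K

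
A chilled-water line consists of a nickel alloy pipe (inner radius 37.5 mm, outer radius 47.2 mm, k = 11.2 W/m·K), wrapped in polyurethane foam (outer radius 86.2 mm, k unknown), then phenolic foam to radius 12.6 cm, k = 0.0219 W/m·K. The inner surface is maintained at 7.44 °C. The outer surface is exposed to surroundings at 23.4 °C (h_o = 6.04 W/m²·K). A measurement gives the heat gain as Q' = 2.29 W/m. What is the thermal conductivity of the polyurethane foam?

k = 0.0240 W/m·K

ΣR = ΔT/Q' = |7.44 − 23.4|/2.29 = 6.969 m·K/W
Known resistances:
  R'_nickel alloy = ln(0.0472/0.0375)/(2πk) = 0.2301/(2π·11.2) = 0.003269 m·K/W
  R'_phenolic foam = ln(0.126/0.0862)/(2πk) = 0.3796/(2π·0.0219) = 2.759 m·K/W
  R'_conv,out = 1/(2πr h) = 1/(2π·0.126·6.04) = 0.2091 m·K/W
R_polyurethane foam = ΣR − ΣR_known = 6.969 − 2.971 = 3.998 m·K/W
ln(r₂/r₁)/(2πk) = 3.998 ⇒ k = 0.6023/(2π·3.998) = 0.0240 W/m·K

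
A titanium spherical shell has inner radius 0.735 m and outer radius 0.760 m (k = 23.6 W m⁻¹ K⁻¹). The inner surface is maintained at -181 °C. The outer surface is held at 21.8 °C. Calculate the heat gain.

Q = 4πk·ΔT/(1/r₁ − 1/r₂) = 4π × 23.6 × 202.8 / (1/0.735 − 1/0.760) = 1.34×10^6 W

Q = 1.34×10^6 W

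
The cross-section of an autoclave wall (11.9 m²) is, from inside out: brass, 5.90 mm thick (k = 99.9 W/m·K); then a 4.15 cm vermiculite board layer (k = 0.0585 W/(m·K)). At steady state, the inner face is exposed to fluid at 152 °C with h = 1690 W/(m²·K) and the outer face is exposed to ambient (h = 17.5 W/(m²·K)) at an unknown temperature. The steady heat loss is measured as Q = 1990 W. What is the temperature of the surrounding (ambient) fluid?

Series resistances:
  R_conv,in = 1/(hA) = 1/(1690·11.9) = 4.972×10^-5 K/W
  R_brass = L/(kA) = 0.00590/(99.9·11.9) = 4.963×10^-6 K/W
  R_vermiculite board = L/(kA) = 0.0415/(0.0585·11.9) = 0.05961 K/W
  R_conv,out = 1/(hA) = 1/(17.5·11.9) = 0.004802 K/W
ΣR = 0.06447 K/W
ΔT = Q·ΣR = 1990 × 0.06447 = 128.3 K
Heat flows outward, so T_out = T_in − ΔT = 152 − 128.3 = 23.7 °C

T_out = 23.7 °C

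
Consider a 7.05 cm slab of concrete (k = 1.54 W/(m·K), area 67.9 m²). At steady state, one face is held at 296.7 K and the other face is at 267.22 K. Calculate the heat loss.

Q = kA·ΔT/L = 1.54 × 67.9 × |296.7 K − 267.22 K| / 0.0705 = 43700 W

Q = 43.7 kW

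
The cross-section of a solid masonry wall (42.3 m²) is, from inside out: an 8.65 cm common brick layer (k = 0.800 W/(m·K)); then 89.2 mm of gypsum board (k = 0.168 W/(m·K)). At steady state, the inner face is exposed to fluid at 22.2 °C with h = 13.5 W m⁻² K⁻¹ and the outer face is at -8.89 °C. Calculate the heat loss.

Q = 1840 W

Resistance network (inner→outer):
  R_conv,in = 1/(hA) = 1/(13.5·42.3) = 0.001751 K/W
  R_common brick = L/(kA) = 0.0865/(0.800·42.3) = 0.002556 K/W
  R_gypsum board = L/(kA) = 0.0892/(0.168·42.3) = 0.01255 K/W
ΣR = 0.001751 + 0.002556 + 0.01255 = 0.01686 K/W
Q = ΔT/ΣR = (22.2 °C − -8.89 °C)/0.01686 = 1840 W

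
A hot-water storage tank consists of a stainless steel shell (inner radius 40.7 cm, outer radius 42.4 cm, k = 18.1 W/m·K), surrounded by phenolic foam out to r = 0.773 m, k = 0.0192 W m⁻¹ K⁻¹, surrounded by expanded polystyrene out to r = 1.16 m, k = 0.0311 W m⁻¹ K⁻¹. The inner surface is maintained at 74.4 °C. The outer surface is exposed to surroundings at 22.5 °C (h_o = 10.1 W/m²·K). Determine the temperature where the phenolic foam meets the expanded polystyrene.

Series thermal resistances, inner to outer:
  R_stainless steel = (1/0.407 − 1/0.424)/(4πk) = 0.09851/(4π·18.1) = 4.331×10^-4 K/W
  R_phenolic foam = (1/0.424 − 1/0.773)/(4πk) = 1.065/(4π·0.0192) = 4.413 K/W
  R_expanded polystyrene = (1/0.773 − 1/1.16)/(4πk) = 0.4316/(4π·0.0311) = 1.104 K/W
  R_conv,out = 1/(4πr²h) = 1/(4π·1.16²·10.1) = 0.005855 K/W
ΣR = 4.331×10^-4 + 4.413 + 1.104 + 0.005855 = 5.523 K/W
Q = ΔT/ΣR = (74.4 °C − 22.5 °C)/5.523 = 9.397 W
From the inner boundary to the phenolic foam/expanded polystyrene interface, ΣR_partial = 4.413 K/W.
T_interface = T_in − Q·ΣR_partial = 74.4 °C − (9.397)(4.413) = 32.9 °C

T = 32.9 °C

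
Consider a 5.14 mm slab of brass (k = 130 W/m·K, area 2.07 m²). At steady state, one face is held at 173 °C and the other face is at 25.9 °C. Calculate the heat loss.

Q = kA·ΔT/L = 130 × 2.07 × |173 °C − 25.9 °C| / 0.00514 = 7.70×10^6 W

Q = 7700 kW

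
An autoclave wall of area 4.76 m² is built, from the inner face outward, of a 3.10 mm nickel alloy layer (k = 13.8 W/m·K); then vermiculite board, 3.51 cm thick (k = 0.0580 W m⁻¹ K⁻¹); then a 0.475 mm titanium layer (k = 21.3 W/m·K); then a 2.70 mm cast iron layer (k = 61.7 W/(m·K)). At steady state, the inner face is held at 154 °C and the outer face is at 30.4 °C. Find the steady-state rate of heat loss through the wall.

Q = 972 W

Series thermal resistances, inner to outer:
  R_nickel alloy = L/(kA) = 0.00310/(13.8·4.76) = 4.719×10^-5 K/W
  R_vermiculite board = L/(kA) = 0.0351/(0.0580·4.76) = 0.1271 K/W
  R_titanium = L/(kA) = 4.75×10^-4/(21.3·4.76) = 4.685×10^-6 K/W
  R_cast iron = L/(kA) = 0.00270/(61.7·4.76) = 9.193×10^-6 K/W
ΣR = 4.719×10^-5 + 0.1271 + 4.685×10^-6 + 9.193×10^-6 = 0.1272 K/W
Q = ΔT/ΣR = (154 °C − 30.4 °C)/0.1272 = 972 W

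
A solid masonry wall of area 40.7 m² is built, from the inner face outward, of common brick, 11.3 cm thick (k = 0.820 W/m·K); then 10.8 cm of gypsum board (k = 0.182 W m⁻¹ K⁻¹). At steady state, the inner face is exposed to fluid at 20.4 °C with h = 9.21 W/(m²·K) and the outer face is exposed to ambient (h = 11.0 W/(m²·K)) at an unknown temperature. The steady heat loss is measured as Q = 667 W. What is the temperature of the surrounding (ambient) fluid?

T_out = 5.15 °C

Sum the resistances:
  R_conv,in = 1/(hA) = 1/(9.21·40.7) = 0.002668 K/W
  R_common brick = L/(kA) = 0.113/(0.820·40.7) = 0.003386 K/W
  R_gypsum board = L/(kA) = 0.108/(0.182·40.7) = 0.01458 K/W
  R_conv,out = 1/(hA) = 1/(11.0·40.7) = 0.002234 K/W
ΣR = 0.02287 K/W
ΔT = Q·ΣR = 667 × 0.02287 = 15.25 K
Heat flows outward, so T_out = T_in − ΔT = 20.4 − 15.25 = 5.15 °C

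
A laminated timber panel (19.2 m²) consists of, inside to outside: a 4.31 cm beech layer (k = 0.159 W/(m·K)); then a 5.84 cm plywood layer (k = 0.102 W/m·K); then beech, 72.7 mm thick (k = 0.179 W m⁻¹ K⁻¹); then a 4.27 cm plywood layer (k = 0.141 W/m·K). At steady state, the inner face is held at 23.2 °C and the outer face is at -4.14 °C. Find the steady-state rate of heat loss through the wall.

Q = 338 W

Treat each layer as a resistance in series:
  R_beech = L/(kA) = 0.0431/(0.159·19.2) = 0.01412 K/W
  R_plywood = L/(kA) = 0.0584/(0.102·19.2) = 0.02982 K/W
  R_beech = L/(kA) = 0.0727/(0.179·19.2) = 0.02115 K/W
  R_plywood = L/(kA) = 0.0427/(0.141·19.2) = 0.01577 K/W
ΣR = 0.01412 + 0.02982 + 0.02115 + 0.01577 = 0.08086 K/W
Q = ΔT/ΣR = (23.2 °C − -4.14 °C)/0.08086 = 338 W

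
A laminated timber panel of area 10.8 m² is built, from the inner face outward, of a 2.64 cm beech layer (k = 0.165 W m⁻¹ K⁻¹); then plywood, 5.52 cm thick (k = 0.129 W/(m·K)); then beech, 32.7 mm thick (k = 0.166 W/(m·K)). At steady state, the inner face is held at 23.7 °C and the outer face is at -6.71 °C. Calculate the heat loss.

Q = 418 W

Treat each layer as a resistance in series:
  R_beech = L/(kA) = 0.0264/(0.165·10.8) = 0.01481 K/W
  R_plywood = L/(kA) = 0.0552/(0.129·10.8) = 0.03962 K/W
  R_beech = L/(kA) = 0.0327/(0.166·10.8) = 0.01824 K/W
ΣR = 0.01481 + 0.03962 + 0.01824 = 0.07267 K/W
Q = ΔT/ΣR = (23.7 °C − -6.71 °C)/0.07267 = 418 W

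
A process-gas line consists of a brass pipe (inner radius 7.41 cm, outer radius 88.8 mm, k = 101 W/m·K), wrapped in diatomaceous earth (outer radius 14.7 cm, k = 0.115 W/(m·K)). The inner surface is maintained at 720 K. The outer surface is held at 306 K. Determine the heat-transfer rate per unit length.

Q' = 593 W/m

Resistance network (inner→outer):
  R'_brass = ln(0.0888/0.0741)/(2πk) = 0.1810/(2π·101) = 2.852×10^-4 m·K/W
  R'_diatomaceous earth = ln(0.147/0.0888)/(2πk) = 0.5040/(2π·0.115) = 0.6976 m·K/W
ΣR = 2.852×10^-4 + 0.6976 = 0.6979 m·K/W
Q' = ΔT/ΣR = (720 K − 306 K)/0.6979 = 593 W/m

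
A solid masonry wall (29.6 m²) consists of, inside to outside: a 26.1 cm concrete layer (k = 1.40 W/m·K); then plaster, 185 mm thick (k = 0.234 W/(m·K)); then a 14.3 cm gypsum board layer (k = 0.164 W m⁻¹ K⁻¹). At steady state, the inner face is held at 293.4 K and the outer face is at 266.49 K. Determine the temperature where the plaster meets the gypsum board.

Series thermal resistances, inner to outer:
  R_concrete = L/(kA) = 0.261/(1.40·29.6) = 0.006298 K/W
  R_plaster = L/(kA) = 0.185/(0.234·29.6) = 0.02671 K/W
  R_gypsum board = L/(kA) = 0.143/(0.164·29.6) = 0.02946 K/W
ΣR = 0.006298 + 0.02671 + 0.02946 = 0.06247 K/W
Q = ΔT/ΣR = (293.4 K − 266.49 K)/0.06247 = 430.8 W
From the inner boundary to the plaster/gypsum board interface, ΣR_partial = 0.03301 K/W.
T_interface = T_in − Q·ΣR_partial = 293.4 K − (430.8)(0.03301) = 279.18 K

T = 279.18 K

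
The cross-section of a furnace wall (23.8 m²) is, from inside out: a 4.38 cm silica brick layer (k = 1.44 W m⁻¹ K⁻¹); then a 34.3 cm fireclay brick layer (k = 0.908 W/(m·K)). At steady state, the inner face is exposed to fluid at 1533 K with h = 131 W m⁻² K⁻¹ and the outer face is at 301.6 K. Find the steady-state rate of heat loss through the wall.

Q = 70500 W

Resistance network (inner→outer):
  R_conv,in = 1/(hA) = 1/(131·23.8) = 3.207×10^-4 K/W
  R_silica brick = L/(kA) = 0.0438/(1.44·23.8) = 0.001278 K/W
  R_fireclay brick = L/(kA) = 0.343/(0.908·23.8) = 0.01587 K/W
ΣR = 3.207×10^-4 + 0.001278 + 0.01587 = 0.01747 K/W
Q = ΔT/ΣR = (1533 K − 301.6 K)/0.01747 = 70500 W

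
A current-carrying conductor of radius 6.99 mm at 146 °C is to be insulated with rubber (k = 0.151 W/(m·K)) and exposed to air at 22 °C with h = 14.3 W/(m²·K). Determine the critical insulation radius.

For a cylinder, r_cr = k_ins/h = 0.151/14.3 = 0.0106 m = 1.06 cm

r_cr = 1.06 cm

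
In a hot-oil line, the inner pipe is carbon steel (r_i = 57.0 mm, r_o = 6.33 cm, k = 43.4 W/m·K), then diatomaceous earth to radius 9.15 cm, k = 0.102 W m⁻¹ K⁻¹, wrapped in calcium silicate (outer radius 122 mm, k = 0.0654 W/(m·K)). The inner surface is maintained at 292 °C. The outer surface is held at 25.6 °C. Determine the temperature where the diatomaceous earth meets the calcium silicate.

Series thermal resistances, inner to outer:
  R'_carbon steel = ln(0.0633/0.0570)/(2πk) = 0.1048/(2π·43.4) = 3.844×10^-4 m·K/W
  R'_diatomaceous earth = ln(0.0915/0.0633)/(2πk) = 0.3685/(2π·0.102) = 0.5749 m·K/W
  R'_calcium silicate = ln(0.122/0.0915)/(2πk) = 0.2877/(2π·0.0654) = 0.7001 m·K/W
ΣR = 3.844×10^-4 + 0.5749 + 0.7001 = 1.275 m·K/W
Q' = ΔT/ΣR = (292 °C − 25.6 °C)/1.275 = 208.9 W/m
From the inner boundary to the diatomaceous earth/calcium silicate interface, ΣR_partial = 0.5753 m·K/W.
T_interface = T_in − Q'·ΣR_partial = 292 °C − (208.9)(0.5753) = 172 °C

T = 172 °C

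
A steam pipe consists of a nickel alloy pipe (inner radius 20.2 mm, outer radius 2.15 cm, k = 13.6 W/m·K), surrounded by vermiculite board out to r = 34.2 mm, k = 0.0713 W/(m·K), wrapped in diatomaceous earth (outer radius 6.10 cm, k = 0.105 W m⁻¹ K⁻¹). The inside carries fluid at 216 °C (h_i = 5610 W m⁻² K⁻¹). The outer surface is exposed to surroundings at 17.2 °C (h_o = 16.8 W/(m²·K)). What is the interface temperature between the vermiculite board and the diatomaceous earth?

Resistance network (inner→outer):
  R'_conv,in = 1/(2πr h) = 1/(2π·0.0202·5610) = 0.001404 m·K/W
  R'_nickel alloy = ln(0.0215/0.0202)/(2πk) = 0.06237/(2π·13.6) = 7.299×10^-4 m·K/W
  R'_vermiculite board = ln(0.0342/0.0215)/(2πk) = 0.4642/(2π·0.0713) = 1.036 m·K/W
  R'_diatomaceous earth = ln(0.0610/0.0342)/(2πk) = 0.5786/(2π·0.105) = 0.8771 m·K/W
  R'_conv,out = 1/(2πr h) = 1/(2π·0.0610·16.8) = 0.1553 m·K/W
ΣR = 0.001404 + 7.299×10^-4 + 1.036 + 0.8771 + 0.1553 = 2.071 m·K/W
Q' = ΔT/ΣR = (216 °C − 17.2 °C)/2.071 = 95.99 W/m
From the inner boundary to the vermiculite board/diatomaceous earth interface, ΣR_partial = 1.038 m·K/W.
T_interface = T_in − Q'·ΣR_partial = 216 °C − (95.99)(1.038) = 116 °C

T = 116 °C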